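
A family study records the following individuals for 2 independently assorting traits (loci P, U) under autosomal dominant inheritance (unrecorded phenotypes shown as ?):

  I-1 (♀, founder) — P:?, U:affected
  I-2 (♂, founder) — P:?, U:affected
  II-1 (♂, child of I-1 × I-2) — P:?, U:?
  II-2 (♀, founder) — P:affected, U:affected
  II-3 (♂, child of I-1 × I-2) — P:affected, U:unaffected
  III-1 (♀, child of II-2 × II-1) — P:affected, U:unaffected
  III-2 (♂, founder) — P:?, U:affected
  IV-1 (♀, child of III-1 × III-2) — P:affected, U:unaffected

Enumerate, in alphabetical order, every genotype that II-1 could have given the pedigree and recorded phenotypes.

P/I-1 ? ·: pp|Pp|PP
P/I-2 ? ·: pp|Pp|PP
P/II-1 ? I-1×I-2: pp|Pp|PP
P/II-2 aff ·: Pp|PP
P/II-3 aff I-1×I-2: Pp|PP
P/III-1 aff II-2×II-1: Pp|PP
P/III-2 ? ·: pp|Pp|PP
P/IV-1 aff III-1×III-2: Pp|PP
⇒ P over [I-1,I-2,II-1,II-2,II-3,III-1,III-2,IV-1]: 311 consistent
U/I-1 aff ·: Uu
U/I-2 aff ·: Uu
U/II-1 ? I-1×I-2: uu|Uu
U/II-2 aff ·: Uu
U/II-3 un I-1×I-2: uu
U/III-1 un II-2×II-1: uu
U/III-2 aff ·: Uu
U/IV-1 un III-1×III-2: uu
⇒ U over [I-1,I-2,II-1,II-2,II-3,III-1,III-2,IV-1]: 2 consistent

II-1 ∈ {PP Uu, PP uu, Pp Uu, Pp uu, pp Uu, pp uu}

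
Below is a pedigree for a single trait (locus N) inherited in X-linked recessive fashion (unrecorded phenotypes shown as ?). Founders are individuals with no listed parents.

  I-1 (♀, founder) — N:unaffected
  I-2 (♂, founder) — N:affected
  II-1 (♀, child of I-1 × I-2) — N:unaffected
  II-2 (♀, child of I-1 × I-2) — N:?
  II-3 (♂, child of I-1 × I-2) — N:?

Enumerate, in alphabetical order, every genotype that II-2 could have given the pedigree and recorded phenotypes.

II-2 ∈ {X^NX^n, X^nX^n}

N/I-1 un ·: X^NX^N|X^NX^n
N/I-2 aff ·: X^nY
N/II-1 un I-1×I-2: X^NX^n
N/II-2 ? I-1×I-2: X^NX^n|X^nX^n
N/II-3 ? I-1×I-2: X^NY|X^nY
⇒ N over [I-1,I-2,II-1,II-2,II-3]: 5 consistent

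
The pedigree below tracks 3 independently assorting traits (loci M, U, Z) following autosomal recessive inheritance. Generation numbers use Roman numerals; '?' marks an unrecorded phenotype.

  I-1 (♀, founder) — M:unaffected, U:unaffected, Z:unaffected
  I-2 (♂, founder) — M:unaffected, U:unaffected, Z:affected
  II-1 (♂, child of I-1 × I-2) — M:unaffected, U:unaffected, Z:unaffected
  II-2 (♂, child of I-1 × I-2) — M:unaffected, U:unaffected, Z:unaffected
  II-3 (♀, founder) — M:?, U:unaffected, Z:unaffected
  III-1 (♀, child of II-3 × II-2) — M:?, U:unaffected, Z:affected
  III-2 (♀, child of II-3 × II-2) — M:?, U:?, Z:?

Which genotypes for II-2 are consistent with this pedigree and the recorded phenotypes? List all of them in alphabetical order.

M/I-1 un ·: MM|Mm
M/I-2 un ·: MM|Mm
M/II-1 un I-1×I-2: MM|Mm
M/II-2 un I-1×I-2: MM|Mm
M/II-3 ? ·: MM|Mm|mm
M/III-1 ? II-3×II-2: MM|Mm|mm
M/III-2 ? II-3×II-2: MM|Mm|mm
⇒ M over [I-1,I-2,II-1,II-2,II-3,III-1,III-2]: 144 consistent
U/I-1 un ·: UU|Uu
U/I-2 un ·: UU|Uu
U/II-1 un I-1×I-2: UU|Uu
U/II-2 un I-1×I-2: UU|Uu
U/II-3 un ·: UU|Uu
U/III-1 un II-3×II-2: UU|Uu
U/III-2 ? II-3×II-2: UU|Uu|uu
⇒ U over [I-1,I-2,II-1,II-2,II-3,III-1,III-2]: 95 consistent
Z/I-1 un ·: ZZ|Zz
Z/I-2 aff ·: zz
Z/II-1 un I-1×I-2: Zz
Z/II-2 un I-1×I-2: Zz
Z/II-3 un ·: Zz
Z/III-1 aff II-3×II-2: zz
Z/III-2 ? II-3×II-2: ZZ|Zz|zz
⇒ Z over [I-1,I-2,II-1,II-2,II-3,III-1,III-2]: 6 consistent

II-2 ∈ {MM UU Zz, MM Uu Zz, Mm UU Zz, Mm Uu Zz}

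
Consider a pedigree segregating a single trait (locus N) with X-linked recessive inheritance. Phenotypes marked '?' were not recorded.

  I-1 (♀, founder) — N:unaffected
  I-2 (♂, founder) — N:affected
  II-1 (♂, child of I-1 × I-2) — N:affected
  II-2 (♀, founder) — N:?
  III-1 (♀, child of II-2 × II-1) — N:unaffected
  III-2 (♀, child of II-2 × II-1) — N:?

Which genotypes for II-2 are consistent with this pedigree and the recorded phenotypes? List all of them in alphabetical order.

II-2 ∈ {X^NX^N, X^NX^n}

N/I-1 un ·: X^NX^n
N/I-2 aff ·: X^nY
N/II-1 aff I-1×I-2: X^nY
N/II-2 ? ·: X^NX^N|X^NX^n
N/III-1 un II-2×II-1: X^NX^n
N/III-2 ? II-2×II-1: X^NX^n|X^nX^n
⇒ N over [I-1,I-2,II-1,II-2,III-1,III-2]: 3 consistent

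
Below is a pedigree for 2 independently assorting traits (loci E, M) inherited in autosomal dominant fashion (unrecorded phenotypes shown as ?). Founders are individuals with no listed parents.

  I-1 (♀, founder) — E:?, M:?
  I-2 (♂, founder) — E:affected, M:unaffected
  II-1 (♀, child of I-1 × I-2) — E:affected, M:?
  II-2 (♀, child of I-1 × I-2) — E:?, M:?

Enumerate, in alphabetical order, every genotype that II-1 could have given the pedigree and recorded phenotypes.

II-1 ∈ {EE Mm, EE mm, Ee Mm, Ee mm}

E/I-1 ? ·: ee|Ee|EE
E/I-2 aff ·: Ee|EE
E/II-1 aff I-1×I-2: Ee|EE
E/II-2 ? I-1×I-2: ee|Ee|EE
⇒ E over [I-1,I-2,II-1,II-2]: 18 consistent
M/I-1 ? ·: mm|Mm|MM
M/I-2 un ·: mm
M/II-1 ? I-1×I-2: mm|Mm
M/II-2 ? I-1×I-2: mm|Mm
⇒ M over [I-1,I-2,II-1,II-2]: 6 consistent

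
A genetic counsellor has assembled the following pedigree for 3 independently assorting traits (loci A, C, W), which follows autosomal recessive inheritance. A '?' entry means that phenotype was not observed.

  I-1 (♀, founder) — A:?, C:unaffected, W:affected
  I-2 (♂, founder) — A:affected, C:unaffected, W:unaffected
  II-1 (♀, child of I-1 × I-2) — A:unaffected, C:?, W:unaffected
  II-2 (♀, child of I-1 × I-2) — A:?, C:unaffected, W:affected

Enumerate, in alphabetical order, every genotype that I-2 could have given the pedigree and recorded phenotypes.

A/I-1 ? ·: AA|Aa
A/I-2 aff ·: aa
A/II-1 un I-1×I-2: Aa
A/II-2 ? I-1×I-2: Aa|aa
⇒ A over [I-1,I-2,II-1,II-2]: 3 consistent
C/I-1 un ·: CC|Cc
C/I-2 un ·: CC|Cc
C/II-1 ? I-1×I-2: CC|Cc|cc
C/II-2 un I-1×I-2: CC|Cc
⇒ C over [I-1,I-2,II-1,II-2]: 15 consistent
W/I-1 aff ·: ww
W/I-2 un ·: Ww
W/II-1 un I-1×I-2: Ww
W/II-2 aff I-1×I-2: ww
⇒ W over [I-1,I-2,II-1,II-2]: 1 consistent

I-2 ∈ {aa CC Ww, aa Cc Ww}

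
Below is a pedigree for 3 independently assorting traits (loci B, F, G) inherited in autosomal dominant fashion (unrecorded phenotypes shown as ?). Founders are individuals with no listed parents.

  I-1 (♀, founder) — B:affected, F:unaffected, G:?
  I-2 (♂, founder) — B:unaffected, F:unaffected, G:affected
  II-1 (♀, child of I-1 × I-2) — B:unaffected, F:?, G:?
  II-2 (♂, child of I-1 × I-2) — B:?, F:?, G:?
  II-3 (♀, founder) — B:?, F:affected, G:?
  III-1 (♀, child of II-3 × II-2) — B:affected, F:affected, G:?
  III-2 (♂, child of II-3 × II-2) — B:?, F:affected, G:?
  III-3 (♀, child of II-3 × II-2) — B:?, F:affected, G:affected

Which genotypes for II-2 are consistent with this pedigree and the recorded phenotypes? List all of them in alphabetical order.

II-2 ∈ {Bb ff GG, Bb ff Gg, Bb ff gg, bb ff GG, bb ff Gg, bb ff gg}

B/I-1 aff ·: Bb
B/I-2 un ·: bb
B/II-1 un I-1×I-2: bb
B/II-2 ? I-1×I-2: bb|Bb
B/II-3 ? ·: bb|Bb|BB
B/III-1 aff II-3×II-2: Bb|BB
B/III-2 ? II-3×II-2: bb|Bb|BB
B/III-3 ? II-3×II-2: bb|Bb|BB
⇒ B over [I-1,I-2,II-1,II-2,II-3,III-1,III-2,III-3]: 35 consistent
F/I-1 un ·: ff
F/I-2 un ·: ff
F/II-1 ? I-1×I-2: ff
F/II-2 ? I-1×I-2: ff
F/II-3 aff ·: Ff|FF
F/III-1 aff II-3×II-2: Ff
F/III-2 aff II-3×II-2: Ff
F/III-3 aff II-3×II-2: Ff
⇒ F over [I-1,I-2,II-1,II-2,II-3,III-1,III-2,III-3]: 2 consistent
G/I-1 ? ·: gg|Gg|GG
G/I-2 aff ·: Gg|GG
G/II-1 ? I-1×I-2: gg|Gg|GG
G/II-2 ? I-1×I-2: gg|Gg|GG
G/II-3 ? ·: gg|Gg|GG
G/III-1 ? II-3×II-2: gg|Gg|GG
G/III-2 ? II-3×II-2: gg|Gg|GG
G/III-3 aff II-3×II-2: Gg|GG
⇒ G over [I-1,I-2,II-1,II-2,II-3,III-1,III-2,III-3]: 405 consistent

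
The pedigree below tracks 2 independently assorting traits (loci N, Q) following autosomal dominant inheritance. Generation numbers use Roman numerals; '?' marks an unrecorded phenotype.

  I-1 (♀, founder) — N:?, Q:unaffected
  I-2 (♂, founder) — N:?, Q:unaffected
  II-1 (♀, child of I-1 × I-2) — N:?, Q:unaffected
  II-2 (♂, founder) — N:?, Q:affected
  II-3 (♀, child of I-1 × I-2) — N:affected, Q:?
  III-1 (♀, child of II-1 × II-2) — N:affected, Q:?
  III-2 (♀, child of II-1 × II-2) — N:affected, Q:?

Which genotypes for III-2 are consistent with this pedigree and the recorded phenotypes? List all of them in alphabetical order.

N/I-1 ? ·: nn|Nn|NN
N/I-2 ? ·: nn|Nn|NN
N/II-1 ? I-1×I-2: nn|Nn|NN
N/II-2 ? ·: nn|Nn|NN
N/II-3 aff I-1×I-2: Nn|NN
N/III-1 aff II-1×II-2: Nn|NN
N/III-2 aff II-1×II-2: Nn|NN
⇒ N over [I-1,I-2,II-1,II-2,II-3,III-1,III-2]: 140 consistent
Q/I-1 un ·: qq
Q/I-2 un ·: qq
Q/II-1 un I-1×I-2: qq
Q/II-2 aff ·: Qq|QQ
Q/II-3 ? I-1×I-2: qq
Q/III-1 ? II-1×II-2: qq|Qq
Q/III-2 ? II-1×II-2: qq|Qq
⇒ Q over [I-1,I-2,II-1,II-2,II-3,III-1,III-2]: 5 consistent

III-2 ∈ {NN Qq, NN qq, Nn Qq, Nn qq}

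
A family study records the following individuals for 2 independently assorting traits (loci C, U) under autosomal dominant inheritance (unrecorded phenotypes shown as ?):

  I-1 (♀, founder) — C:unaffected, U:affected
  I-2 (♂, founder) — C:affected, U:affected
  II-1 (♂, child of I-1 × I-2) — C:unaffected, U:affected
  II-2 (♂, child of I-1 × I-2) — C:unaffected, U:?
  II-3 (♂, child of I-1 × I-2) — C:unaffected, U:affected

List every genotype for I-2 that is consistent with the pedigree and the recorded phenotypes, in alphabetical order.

C/I-1 un ·: cc
C/I-2 aff ·: Cc
C/II-1 un I-1×I-2: cc
C/II-2 un I-1×I-2: cc
C/II-3 un I-1×I-2: cc
⇒ C over [I-1,I-2,II-1,II-2,II-3]: 1 consistent
U/I-1 aff ·: Uu|UU
U/I-2 aff ·: Uu|UU
U/II-1 aff I-1×I-2: Uu|UU
U/II-2 ? I-1×I-2: uu|Uu|UU
U/II-3 aff I-1×I-2: Uu|UU
⇒ U over [I-1,I-2,II-1,II-2,II-3]: 29 consistent

I-2 ∈ {Cc UU, Cc Uu}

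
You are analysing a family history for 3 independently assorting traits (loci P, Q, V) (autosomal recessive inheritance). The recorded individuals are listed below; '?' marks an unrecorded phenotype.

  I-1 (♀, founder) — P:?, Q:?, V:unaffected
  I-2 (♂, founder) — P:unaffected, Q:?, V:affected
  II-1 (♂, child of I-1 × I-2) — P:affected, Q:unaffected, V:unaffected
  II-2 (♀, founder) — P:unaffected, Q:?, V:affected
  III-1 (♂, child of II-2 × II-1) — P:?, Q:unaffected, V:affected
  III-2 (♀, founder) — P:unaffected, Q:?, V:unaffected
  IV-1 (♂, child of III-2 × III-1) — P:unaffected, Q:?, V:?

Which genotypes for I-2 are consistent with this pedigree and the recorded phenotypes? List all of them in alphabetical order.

I-2 ∈ {Pp QQ vv, Pp Qq vv, Pp qq vv}

P/I-1 ? ·: Pp|pp
P/I-2 un ·: Pp
P/II-1 aff I-1×I-2: pp
P/II-2 un ·: PP|Pp
P/III-1 ? II-2×II-1: Pp|pp
P/III-2 un ·: PP|Pp
P/IV-1 un III-2×III-1: PP|Pp
⇒ P over [I-1,I-2,II-1,II-2,III-1,III-2,IV-1]: 20 consistent
Q/I-1 ? ·: QQ|Qq|qq
Q/I-2 ? ·: QQ|Qq|qq
Q/II-1 un I-1×I-2: QQ|Qq
Q/II-2 ? ·: QQ|Qq|qq
Q/III-1 un II-2×II-1: QQ|Qq
Q/III-2 ? ·: QQ|Qq|qq
Q/IV-1 ? III-2×III-1: QQ|Qq|qq
⇒ Q over [I-1,I-2,II-1,II-2,III-1,III-2,IV-1]: 291 consistent
V/I-1 un ·: VV|Vv
V/I-2 aff ·: vv
V/II-1 un I-1×I-2: Vv
V/II-2 aff ·: vv
V/III-1 aff II-2×II-1: vv
V/III-2 un ·: VV|Vv
V/IV-1 ? III-2×III-1: Vv|vv
⇒ V over [I-1,I-2,II-1,II-2,III-1,III-2,IV-1]: 6 consistent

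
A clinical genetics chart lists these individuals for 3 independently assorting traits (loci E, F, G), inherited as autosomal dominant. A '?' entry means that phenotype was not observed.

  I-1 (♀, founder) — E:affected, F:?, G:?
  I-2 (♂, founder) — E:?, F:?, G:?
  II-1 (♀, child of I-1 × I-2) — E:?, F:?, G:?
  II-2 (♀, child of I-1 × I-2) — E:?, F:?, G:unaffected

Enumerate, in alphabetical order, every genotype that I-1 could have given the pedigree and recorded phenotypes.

E/I-1 aff ·: Ee|EE
E/I-2 ? ·: ee|Ee|EE
E/II-1 ? I-1×I-2: ee|Ee|EE
E/II-2 ? I-1×I-2: ee|Ee|EE
⇒ E over [I-1,I-2,II-1,II-2]: 23 consistent
F/I-1 ? ·: ff|Ff|FF
F/I-2 ? ·: ff|Ff|FF
F/II-1 ? I-1×I-2: ff|Ff|FF
F/II-2 ? I-1×I-2: ff|Ff|FF
⇒ F over [I-1,I-2,II-1,II-2]: 29 consistent
G/I-1 ? ·: gg|Gg
G/I-2 ? ·: gg|Gg
G/II-1 ? I-1×I-2: gg|Gg|GG
G/II-2 un I-1×I-2: gg
⇒ G over [I-1,I-2,II-1,II-2]: 8 consistent

I-1 ∈ {EE FF Gg, EE FF gg, EE Ff Gg, EE Ff gg, EE ff Gg, EE ff gg, Ee FF Gg, Ee FF gg, Ee Ff Gg, Ee Ff gg, Ee ff Gg, Ee ff gg}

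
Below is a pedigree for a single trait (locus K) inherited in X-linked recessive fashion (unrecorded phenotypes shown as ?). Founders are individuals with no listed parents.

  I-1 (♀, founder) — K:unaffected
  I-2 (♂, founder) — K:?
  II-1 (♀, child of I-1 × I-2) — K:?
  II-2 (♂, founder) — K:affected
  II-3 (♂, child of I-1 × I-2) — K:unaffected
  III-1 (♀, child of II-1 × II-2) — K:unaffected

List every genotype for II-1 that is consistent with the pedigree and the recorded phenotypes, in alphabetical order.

K/I-1 un ·: X^KX^K|X^KX^k
K/I-2 ? ·: X^KY|X^kY
K/II-1 ? I-1×I-2: X^KX^K|X^KX^k
K/II-2 aff ·: X^kY
K/II-3 un I-1×I-2: X^KY
K/III-1 un II-1×II-2: X^KX^k
⇒ K over [I-1,I-2,II-1,II-2,II-3,III-1]: 5 consistent

II-1 ∈ {X^KX^K, X^KX^k}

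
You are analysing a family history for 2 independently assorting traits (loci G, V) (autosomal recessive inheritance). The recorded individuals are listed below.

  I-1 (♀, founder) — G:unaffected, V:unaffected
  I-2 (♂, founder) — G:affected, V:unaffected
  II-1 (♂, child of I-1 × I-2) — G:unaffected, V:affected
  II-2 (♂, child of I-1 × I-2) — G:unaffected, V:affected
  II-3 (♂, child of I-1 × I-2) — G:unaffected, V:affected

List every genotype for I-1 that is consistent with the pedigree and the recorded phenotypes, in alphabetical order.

G/I-1 un ·: GG|Gg
G/I-2 aff ·: gg
G/II-1 un I-1×I-2: Gg
G/II-2 un I-1×I-2: Gg
G/II-3 un I-1×I-2: Gg
⇒ G over [I-1,I-2,II-1,II-2,II-3]: 2 consistent
V/I-1 un ·: Vv
V/I-2 un ·: Vv
V/II-1 aff I-1×I-2: vv
V/II-2 aff I-1×I-2: vv
V/II-3 aff I-1×I-2: vv
⇒ V over [I-1,I-2,II-1,II-2,II-3]: 1 consistent

I-1 ∈ {GG Vv, Gg Vv}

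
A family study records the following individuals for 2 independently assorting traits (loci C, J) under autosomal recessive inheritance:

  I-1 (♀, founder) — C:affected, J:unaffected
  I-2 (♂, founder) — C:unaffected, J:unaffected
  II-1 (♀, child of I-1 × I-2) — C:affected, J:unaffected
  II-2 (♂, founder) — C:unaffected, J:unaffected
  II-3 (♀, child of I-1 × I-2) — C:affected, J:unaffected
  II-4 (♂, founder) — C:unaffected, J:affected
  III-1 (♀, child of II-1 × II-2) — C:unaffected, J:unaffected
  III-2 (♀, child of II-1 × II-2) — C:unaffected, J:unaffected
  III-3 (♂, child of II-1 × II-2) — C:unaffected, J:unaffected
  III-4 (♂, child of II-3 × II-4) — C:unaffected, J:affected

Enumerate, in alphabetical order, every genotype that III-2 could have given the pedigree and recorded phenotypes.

C/I-1 aff ·: cc
C/I-2 un ·: Cc
C/II-1 aff I-1×I-2: cc
C/II-2 un ·: CC|Cc
C/II-3 aff I-1×I-2: cc
C/II-4 un ·: CC|Cc
C/III-1 un II-1×II-2: Cc
C/III-2 un II-1×II-2: Cc
C/III-3 un II-1×II-2: Cc
C/III-4 un II-3×II-4: Cc
⇒ C over [I-1,I-2,II-1,II-2,II-3,II-4,III-1,III-2,III-3,III-4]: 4 consistent
J/I-1 un ·: JJ|Jj
J/I-2 un ·: JJ|Jj
J/II-1 un I-1×I-2: JJ|Jj
J/II-2 un ·: JJ|Jj
J/II-3 un I-1×I-2: Jj
J/II-4 aff ·: jj
J/III-1 un II-1×II-2: JJ|Jj
J/III-2 un II-1×II-2: JJ|Jj
J/III-3 un II-1×II-2: JJ|Jj
J/III-4 aff II-3×II-4: jj
⇒ J over [I-1,I-2,II-1,II-2,II-3,II-4,III-1,III-2,III-3,III-4]: 75 consistent

III-2 ∈ {Cc JJ, Cc Jj}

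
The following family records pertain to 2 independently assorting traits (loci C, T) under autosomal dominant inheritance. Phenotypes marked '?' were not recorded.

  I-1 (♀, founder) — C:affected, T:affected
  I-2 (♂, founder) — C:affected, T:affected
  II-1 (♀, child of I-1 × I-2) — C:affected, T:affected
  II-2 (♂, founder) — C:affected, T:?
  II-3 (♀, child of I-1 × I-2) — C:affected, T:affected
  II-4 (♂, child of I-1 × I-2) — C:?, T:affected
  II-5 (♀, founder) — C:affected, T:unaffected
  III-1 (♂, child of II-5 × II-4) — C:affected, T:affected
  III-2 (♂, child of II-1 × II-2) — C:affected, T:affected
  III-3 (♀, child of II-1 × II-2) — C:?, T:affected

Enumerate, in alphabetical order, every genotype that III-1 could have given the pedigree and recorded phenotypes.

III-1 ∈ {CC Tt, Cc Tt}

C/I-1 aff ·: Cc|CC
C/I-2 aff ·: Cc|CC
C/II-1 aff I-1×I-2: Cc|CC
C/II-2 aff ·: Cc|CC
C/II-3 aff I-1×I-2: Cc|CC
C/II-4 ? I-1×I-2: cc|Cc|CC
C/II-5 aff ·: Cc|CC
C/III-1 aff II-5×II-4: Cc|CC
C/III-2 aff II-1×II-2: Cc|CC
C/III-3 ? II-1×II-2: cc|Cc|CC
⇒ C over [I-1,I-2,II-1,II-2,II-3,II-4,II-5,III-1,III-2,III-3]: 705 consistent
T/I-1 aff ·: Tt|TT
T/I-2 aff ·: Tt|TT
T/II-1 aff I-1×I-2: Tt|TT
T/II-2 ? ·: tt|Tt|TT
T/II-3 aff I-1×I-2: Tt|TT
T/II-4 aff I-1×I-2: Tt|TT
T/II-5 un ·: tt
T/III-1 aff II-5×II-4: Tt
T/III-2 aff II-1×II-2: Tt|TT
T/III-3 aff II-1×II-2: Tt|TT
⇒ T over [I-1,I-2,II-1,II-2,II-3,II-4,II-5,III-1,III-2,III-3]: 186 consistent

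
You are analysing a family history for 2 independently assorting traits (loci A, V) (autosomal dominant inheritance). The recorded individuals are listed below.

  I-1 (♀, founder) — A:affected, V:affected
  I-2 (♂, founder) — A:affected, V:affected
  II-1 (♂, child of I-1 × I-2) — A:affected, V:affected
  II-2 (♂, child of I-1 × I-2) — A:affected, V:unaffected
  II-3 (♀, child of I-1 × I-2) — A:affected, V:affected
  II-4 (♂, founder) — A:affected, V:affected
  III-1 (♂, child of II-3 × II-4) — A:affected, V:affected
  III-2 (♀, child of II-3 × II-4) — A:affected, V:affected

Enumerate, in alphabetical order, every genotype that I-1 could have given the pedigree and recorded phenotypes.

I-1 ∈ {AA Vv, Aa Vv}

A/I-1 aff ·: Aa|AA
A/I-2 aff ·: Aa|AA
A/II-1 aff I-1×I-2: Aa|AA
A/II-2 aff I-1×I-2: Aa|AA
A/II-3 aff I-1×I-2: Aa|AA
A/II-4 aff ·: Aa|AA
A/III-1 aff II-3×II-4: Aa|AA
A/III-2 aff II-3×II-4: Aa|AA
⇒ A over [I-1,I-2,II-1,II-2,II-3,II-4,III-1,III-2]: 161 consistent
V/I-1 aff ·: Vv
V/I-2 aff ·: Vv
V/II-1 aff I-1×I-2: Vv|VV
V/II-2 un I-1×I-2: vv
V/II-3 aff I-1×I-2: Vv|VV
V/II-4 aff ·: Vv|VV
V/III-1 aff II-3×II-4: Vv|VV
V/III-2 aff II-3×II-4: Vv|VV
⇒ V over [I-1,I-2,II-1,II-2,II-3,II-4,III-1,III-2]: 26 consistent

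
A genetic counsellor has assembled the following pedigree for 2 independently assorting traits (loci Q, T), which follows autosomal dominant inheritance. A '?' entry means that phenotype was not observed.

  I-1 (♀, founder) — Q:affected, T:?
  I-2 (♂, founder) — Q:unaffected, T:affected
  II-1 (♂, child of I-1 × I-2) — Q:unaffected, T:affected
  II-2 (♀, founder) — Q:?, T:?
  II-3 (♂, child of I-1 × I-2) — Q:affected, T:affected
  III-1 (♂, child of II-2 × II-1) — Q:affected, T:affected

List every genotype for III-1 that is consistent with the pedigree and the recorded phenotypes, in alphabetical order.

III-1 ∈ {Qq TT, Qq Tt}

Q/I-1 aff ·: Qq
Q/I-2 un ·: qq
Q/II-1 un I-1×I-2: qq
Q/II-2 ? ·: Qq|QQ
Q/II-3 aff I-1×I-2: Qq
Q/III-1 aff II-2×II-1: Qq
⇒ Q over [I-1,I-2,II-1,II-2,II-3,III-1]: 2 consistent
T/I-1 ? ·: tt|Tt|TT
T/I-2 aff ·: Tt|TT
T/II-1 aff I-1×I-2: Tt|TT
T/II-2 ? ·: tt|Tt|TT
T/II-3 aff I-1×I-2: Tt|TT
T/III-1 aff II-2×II-1: Tt|TT
⇒ T over [I-1,I-2,II-1,II-2,II-3,III-1]: 68 consistent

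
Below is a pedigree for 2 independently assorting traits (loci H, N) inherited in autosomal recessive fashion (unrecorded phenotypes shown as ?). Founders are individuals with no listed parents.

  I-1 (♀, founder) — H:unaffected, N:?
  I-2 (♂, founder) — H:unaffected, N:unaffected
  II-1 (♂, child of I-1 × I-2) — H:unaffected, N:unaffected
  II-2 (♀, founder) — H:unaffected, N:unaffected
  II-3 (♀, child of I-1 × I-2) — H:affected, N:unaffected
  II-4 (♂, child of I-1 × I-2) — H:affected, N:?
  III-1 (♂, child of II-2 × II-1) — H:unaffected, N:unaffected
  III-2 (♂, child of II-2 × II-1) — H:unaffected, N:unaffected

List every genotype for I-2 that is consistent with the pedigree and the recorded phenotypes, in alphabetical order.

I-2 ∈ {Hh NN, Hh Nn}

H/I-1 un ·: Hh
H/I-2 un ·: Hh
H/II-1 un I-1×I-2: HH|Hh
H/II-2 un ·: HH|Hh
H/II-3 aff I-1×I-2: hh
H/II-4 aff I-1×I-2: hh
H/III-1 un II-2×II-1: HH|Hh
H/III-2 un II-2×II-1: HH|Hh
⇒ H over [I-1,I-2,II-1,II-2,II-3,II-4,III-1,III-2]: 13 consistent
N/I-1 ? ·: NN|Nn|nn
N/I-2 un ·: NN|Nn
N/II-1 un I-1×I-2: NN|Nn
N/II-2 un ·: NN|Nn
N/II-3 un I-1×I-2: NN|Nn
N/II-4 ? I-1×I-2: NN|Nn|nn
N/III-1 un II-2×II-1: NN|Nn
N/III-2 un II-2×II-1: NN|Nn
⇒ N over [I-1,I-2,II-1,II-2,II-3,II-4,III-1,III-2]: 211 consistent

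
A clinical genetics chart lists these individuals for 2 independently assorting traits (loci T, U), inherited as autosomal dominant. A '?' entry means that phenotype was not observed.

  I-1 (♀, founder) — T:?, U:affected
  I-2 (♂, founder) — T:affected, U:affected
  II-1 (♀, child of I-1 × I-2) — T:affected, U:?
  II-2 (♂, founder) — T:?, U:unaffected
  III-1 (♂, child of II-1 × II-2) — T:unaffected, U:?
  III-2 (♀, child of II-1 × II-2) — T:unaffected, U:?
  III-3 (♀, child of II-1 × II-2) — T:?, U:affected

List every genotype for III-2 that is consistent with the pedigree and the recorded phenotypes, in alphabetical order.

T/I-1 ? ·: tt|Tt|TT
T/I-2 aff ·: Tt|TT
T/II-1 aff I-1×I-2: Tt
T/II-2 ? ·: tt|Tt
T/III-1 un II-1×II-2: tt
T/III-2 un II-1×II-2: tt
T/III-3 ? II-1×II-2: tt|Tt|TT
⇒ T over [I-1,I-2,II-1,II-2,III-1,III-2,III-3]: 25 consistent
U/I-1 aff ·: Uu|UU
U/I-2 aff ·: Uu|UU
U/II-1 ? I-1×I-2: Uu|UU
U/II-2 un ·: uu
U/III-1 ? II-1×II-2: uu|Uu
U/III-2 ? II-1×II-2: uu|Uu
U/III-3 aff II-1×II-2: Uu
⇒ U over [I-1,I-2,II-1,II-2,III-1,III-2,III-3]: 16 consistent

III-2 ∈ {tt Uu, tt uu}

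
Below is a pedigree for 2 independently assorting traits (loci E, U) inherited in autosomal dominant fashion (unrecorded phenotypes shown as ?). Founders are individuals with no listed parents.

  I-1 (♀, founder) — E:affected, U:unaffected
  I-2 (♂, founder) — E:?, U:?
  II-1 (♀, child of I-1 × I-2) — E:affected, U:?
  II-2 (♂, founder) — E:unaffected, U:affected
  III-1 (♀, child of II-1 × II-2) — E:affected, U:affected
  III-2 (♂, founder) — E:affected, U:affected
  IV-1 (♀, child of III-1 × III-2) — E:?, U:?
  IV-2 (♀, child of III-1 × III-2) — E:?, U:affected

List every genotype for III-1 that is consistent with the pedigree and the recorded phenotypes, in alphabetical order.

III-1 ∈ {Ee UU, Ee Uu}

E/I-1 aff ·: Ee|EE
E/I-2 ? ·: ee|Ee|EE
E/II-1 aff I-1×I-2: Ee|EE
E/II-2 un ·: ee
E/III-1 aff II-1×II-2: Ee
E/III-2 aff ·: Ee|EE
E/IV-1 ? III-1×III-2: ee|Ee|EE
E/IV-2 ? III-1×III-2: ee|Ee|EE
⇒ E over [I-1,I-2,II-1,II-2,III-1,III-2,IV-1,IV-2]: 117 consistent
U/I-1 un ·: uu
U/I-2 ? ·: uu|Uu|UU
U/II-1 ? I-1×I-2: uu|Uu
U/II-2 aff ·: Uu|UU
U/III-1 aff II-1×II-2: Uu|UU
U/III-2 aff ·: Uu|UU
U/IV-1 ? III-1×III-2: uu|Uu|UU
U/IV-2 aff III-1×III-2: Uu|UU
⇒ U over [I-1,I-2,II-1,II-2,III-1,III-2,IV-1,IV-2]: 100 consistent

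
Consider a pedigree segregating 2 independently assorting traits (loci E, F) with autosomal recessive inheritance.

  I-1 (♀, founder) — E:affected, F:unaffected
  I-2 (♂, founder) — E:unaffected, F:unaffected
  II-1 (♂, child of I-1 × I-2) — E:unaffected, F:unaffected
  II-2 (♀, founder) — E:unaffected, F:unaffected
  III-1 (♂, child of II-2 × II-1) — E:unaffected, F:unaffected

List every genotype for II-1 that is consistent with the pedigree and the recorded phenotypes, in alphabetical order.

II-1 ∈ {Ee FF, Ee Ff}

E/I-1 aff ·: ee
E/I-2 un ·: EE|Ee
E/II-1 un I-1×I-2: Ee
E/II-2 un ·: EE|Ee
E/III-1 un II-2×II-1: EE|Ee
⇒ E over [I-1,I-2,II-1,II-2,III-1]: 8 consistent
F/I-1 un ·: FF|Ff
F/I-2 un ·: FF|Ff
F/II-1 un I-1×I-2: FF|Ff
F/II-2 un ·: FF|Ff
F/III-1 un II-2×II-1: FF|Ff
⇒ F over [I-1,I-2,II-1,II-2,III-1]: 24 consistent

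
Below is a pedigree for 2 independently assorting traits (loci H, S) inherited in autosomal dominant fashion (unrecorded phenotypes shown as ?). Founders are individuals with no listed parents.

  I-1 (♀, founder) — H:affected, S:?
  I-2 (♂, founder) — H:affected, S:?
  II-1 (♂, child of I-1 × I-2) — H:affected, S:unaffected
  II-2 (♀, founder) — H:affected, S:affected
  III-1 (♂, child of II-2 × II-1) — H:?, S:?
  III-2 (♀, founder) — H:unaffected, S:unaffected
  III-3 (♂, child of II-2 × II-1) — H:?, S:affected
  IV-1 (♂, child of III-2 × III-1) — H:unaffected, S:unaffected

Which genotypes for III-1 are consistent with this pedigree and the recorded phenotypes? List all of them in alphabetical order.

H/I-1 aff ·: Hh|HH
H/I-2 aff ·: Hh|HH
H/II-1 aff I-1×I-2: Hh|HH
H/II-2 aff ·: Hh|HH
H/III-1 ? II-2×II-1: hh|Hh
H/III-2 un ·: hh
H/III-3 ? II-2×II-1: hh|Hh|HH
H/IV-1 un III-2×III-1: hh
⇒ H over [I-1,I-2,II-1,II-2,III-1,III-2,III-3,IV-1]: 32 consistent
S/I-1 ? ·: ss|Ss
S/I-2 ? ·: ss|Ss
S/II-1 un I-1×I-2: ss
S/II-2 aff ·: Ss|SS
S/III-1 ? II-2×II-1: ss|Ss
S/III-2 un ·: ss
S/III-3 aff II-2×II-1: Ss
S/IV-1 un III-2×III-1: ss
⇒ S over [I-1,I-2,II-1,II-2,III-1,III-2,III-3,IV-1]: 12 consistent

III-1 ∈ {Hh Ss, Hh ss, hh Ss, hh ss}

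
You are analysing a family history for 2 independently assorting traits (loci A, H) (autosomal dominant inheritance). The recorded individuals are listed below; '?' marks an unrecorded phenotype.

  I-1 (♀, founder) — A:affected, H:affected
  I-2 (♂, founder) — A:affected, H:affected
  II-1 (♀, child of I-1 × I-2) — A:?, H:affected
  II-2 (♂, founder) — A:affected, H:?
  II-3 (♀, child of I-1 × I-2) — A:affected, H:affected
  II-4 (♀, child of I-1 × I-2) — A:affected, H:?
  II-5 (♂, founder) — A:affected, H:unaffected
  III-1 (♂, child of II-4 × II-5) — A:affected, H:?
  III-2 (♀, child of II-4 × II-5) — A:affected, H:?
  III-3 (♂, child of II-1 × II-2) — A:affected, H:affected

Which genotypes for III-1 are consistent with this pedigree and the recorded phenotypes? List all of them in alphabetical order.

A/I-1 aff ·: Aa|AA
A/I-2 aff ·: Aa|AA
A/II-1 ? I-1×I-2: aa|Aa|AA
A/II-2 aff ·: Aa|AA
A/II-3 aff I-1×I-2: Aa|AA
A/II-4 aff I-1×I-2: Aa|AA
A/II-5 aff ·: Aa|AA
A/III-1 aff II-4×II-5: Aa|AA
A/III-2 aff II-4×II-5: Aa|AA
A/III-3 aff II-1×II-2: Aa|AA
⇒ A over [I-1,I-2,II-1,II-2,II-3,II-4,II-5,III-1,III-2,III-3]: 613 consistent
H/I-1 aff ·: Hh|HH
H/I-2 aff ·: Hh|HH
H/II-1 aff I-1×I-2: Hh|HH
H/II-2 ? ·: hh|Hh|HH
H/II-3 aff I-1×I-2: Hh|HH
H/II-4 ? I-1×I-2: hh|Hh|HH
H/II-5 un ·: hh
H/III-1 ? II-4×II-5: hh|Hh
H/III-2 ? II-4×II-5: hh|Hh
H/III-3 aff II-1×II-2: Hh|HH
⇒ H over [I-1,I-2,II-1,II-2,II-3,II-4,II-5,III-1,III-2,III-3]: 292 consistent

III-1 ∈ {AA Hh, AA hh, Aa Hh, Aa hh}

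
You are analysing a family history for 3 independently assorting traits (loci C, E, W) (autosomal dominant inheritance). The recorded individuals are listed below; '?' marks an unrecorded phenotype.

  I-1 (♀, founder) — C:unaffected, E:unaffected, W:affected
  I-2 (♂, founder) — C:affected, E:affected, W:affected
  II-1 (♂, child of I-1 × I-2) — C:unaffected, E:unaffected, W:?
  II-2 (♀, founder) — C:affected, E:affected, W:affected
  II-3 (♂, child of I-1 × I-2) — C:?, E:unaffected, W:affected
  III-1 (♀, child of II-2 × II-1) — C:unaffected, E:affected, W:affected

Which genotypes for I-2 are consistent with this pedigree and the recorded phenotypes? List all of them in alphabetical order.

C/I-1 un ·: cc
C/I-2 aff ·: Cc
C/II-1 un I-1×I-2: cc
C/II-2 aff ·: Cc
C/II-3 ? I-1×I-2: cc|Cc
C/III-1 un II-2×II-1: cc
⇒ C over [I-1,I-2,II-1,II-2,II-3,III-1]: 2 consistent
E/I-1 un ·: ee
E/I-2 aff ·: Ee
E/II-1 un I-1×I-2: ee
E/II-2 aff ·: Ee|EE
E/II-3 un I-1×I-2: ee
E/III-1 aff II-2×II-1: Ee
⇒ E over [I-1,I-2,II-1,II-2,II-3,III-1]: 2 consistent
W/I-1 aff ·: Ww|WW
W/I-2 aff ·: Ww|WW
W/II-1 ? I-1×I-2: ww|Ww|WW
W/II-2 aff ·: Ww|WW
W/II-3 aff I-1×I-2: Ww|WW
W/III-1 aff II-2×II-1: Ww|WW
⇒ W over [I-1,I-2,II-1,II-2,II-3,III-1]: 49 consistent

I-2 ∈ {Cc Ee WW, Cc Ee Ww}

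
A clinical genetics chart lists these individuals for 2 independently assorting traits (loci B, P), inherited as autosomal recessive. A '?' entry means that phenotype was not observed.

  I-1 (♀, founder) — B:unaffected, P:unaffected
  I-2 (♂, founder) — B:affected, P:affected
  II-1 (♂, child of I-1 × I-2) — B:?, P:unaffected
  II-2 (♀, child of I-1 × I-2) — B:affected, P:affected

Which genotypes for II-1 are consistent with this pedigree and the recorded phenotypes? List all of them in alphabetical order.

II-1 ∈ {Bb Pp, bb Pp}

B/I-1 un ·: Bb
B/I-2 aff ·: bb
B/II-1 ? I-1×I-2: Bb|bb
B/II-2 aff I-1×I-2: bb
⇒ B over [I-1,I-2,II-1,II-2]: 2 consistent
P/I-1 un ·: Pp
P/I-2 aff ·: pp
P/II-1 un I-1×I-2: Pp
P/II-2 aff I-1×I-2: pp
⇒ P over [I-1,I-2,II-1,II-2]: 1 consistent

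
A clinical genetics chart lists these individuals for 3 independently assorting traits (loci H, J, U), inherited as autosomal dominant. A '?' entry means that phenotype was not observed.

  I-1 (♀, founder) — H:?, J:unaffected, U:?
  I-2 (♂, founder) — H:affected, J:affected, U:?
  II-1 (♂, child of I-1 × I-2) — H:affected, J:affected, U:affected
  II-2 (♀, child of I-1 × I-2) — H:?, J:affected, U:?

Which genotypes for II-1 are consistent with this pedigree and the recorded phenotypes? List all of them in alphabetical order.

H/I-1 ? ·: hh|Hh|HH
H/I-2 aff ·: Hh|HH
H/II-1 aff I-1×I-2: Hh|HH
H/II-2 ? I-1×I-2: hh|Hh|HH
⇒ H over [I-1,I-2,II-1,II-2]: 18 consistent
J/I-1 un ·: jj
J/I-2 aff ·: Jj|JJ
J/II-1 aff I-1×I-2: Jj
J/II-2 aff I-1×I-2: Jj
⇒ J over [I-1,I-2,II-1,II-2]: 2 consistent
U/I-1 ? ·: uu|Uu|UU
U/I-2 ? ·: uu|Uu|UU
U/II-1 aff I-1×I-2: Uu|UU
U/II-2 ? I-1×I-2: uu|Uu|UU
⇒ U over [I-1,I-2,II-1,II-2]: 21 consistent

II-1 ∈ {HH Jj UU, HH Jj Uu, Hh Jj UU, Hh Jj Uu}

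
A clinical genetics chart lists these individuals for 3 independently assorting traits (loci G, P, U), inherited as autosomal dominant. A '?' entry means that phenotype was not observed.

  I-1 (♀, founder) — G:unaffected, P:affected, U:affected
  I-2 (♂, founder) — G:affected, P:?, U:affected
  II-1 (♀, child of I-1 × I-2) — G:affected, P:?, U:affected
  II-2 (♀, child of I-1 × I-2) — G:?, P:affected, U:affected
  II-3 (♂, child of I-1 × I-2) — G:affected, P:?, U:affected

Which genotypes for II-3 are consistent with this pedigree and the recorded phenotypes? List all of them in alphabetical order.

II-3 ∈ {Gg PP UU, Gg PP Uu, Gg Pp UU, Gg Pp Uu, Gg pp UU, Gg pp Uu}

G/I-1 un ·: gg
G/I-2 aff ·: Gg|GG
G/II-1 aff I-1×I-2: Gg
G/II-2 ? I-1×I-2: gg|Gg
G/II-3 aff I-1×I-2: Gg
⇒ G over [I-1,I-2,II-1,II-2,II-3]: 3 consistent
P/I-1 aff ·: Pp|PP
P/I-2 ? ·: pp|Pp|PP
P/II-1 ? I-1×I-2: pp|Pp|PP
P/II-2 aff I-1×I-2: Pp|PP
P/II-3 ? I-1×I-2: pp|Pp|PP
⇒ P over [I-1,I-2,II-1,II-2,II-3]: 40 consistent
U/I-1 aff ·: Uu|UU
U/I-2 aff ·: Uu|UU
U/II-1 aff I-1×I-2: Uu|UU
U/II-2 aff I-1×I-2: Uu|UU
U/II-3 aff I-1×I-2: Uu|UU
⇒ U over [I-1,I-2,II-1,II-2,II-3]: 25 consistent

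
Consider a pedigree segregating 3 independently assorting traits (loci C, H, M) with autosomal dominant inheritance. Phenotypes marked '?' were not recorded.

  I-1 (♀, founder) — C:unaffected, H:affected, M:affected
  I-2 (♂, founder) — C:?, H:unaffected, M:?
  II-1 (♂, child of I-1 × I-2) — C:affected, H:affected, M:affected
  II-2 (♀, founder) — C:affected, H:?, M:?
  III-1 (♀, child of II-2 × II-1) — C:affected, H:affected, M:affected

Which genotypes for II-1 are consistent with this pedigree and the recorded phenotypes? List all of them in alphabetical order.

II-1 ∈ {Cc Hh MM, Cc Hh Mm}

C/I-1 un ·: cc
C/I-2 ? ·: Cc|CC
C/II-1 aff I-1×I-2: Cc
C/II-2 aff ·: Cc|CC
C/III-1 aff II-2×II-1: Cc|CC
⇒ C over [I-1,I-2,II-1,II-2,III-1]: 8 consistent
H/I-1 aff ·: Hh|HH
H/I-2 un ·: hh
H/II-1 aff I-1×I-2: Hh
H/II-2 ? ·: hh|Hh|HH
H/III-1 aff II-2×II-1: Hh|HH
⇒ H over [I-1,I-2,II-1,II-2,III-1]: 10 consistent
M/I-1 aff ·: Mm|MM
M/I-2 ? ·: mm|Mm|MM
M/II-1 aff I-1×I-2: Mm|MM
M/II-2 ? ·: mm|Mm|MM
M/III-1 aff II-2×II-1: Mm|MM
⇒ M over [I-1,I-2,II-1,II-2,III-1]: 41 consistent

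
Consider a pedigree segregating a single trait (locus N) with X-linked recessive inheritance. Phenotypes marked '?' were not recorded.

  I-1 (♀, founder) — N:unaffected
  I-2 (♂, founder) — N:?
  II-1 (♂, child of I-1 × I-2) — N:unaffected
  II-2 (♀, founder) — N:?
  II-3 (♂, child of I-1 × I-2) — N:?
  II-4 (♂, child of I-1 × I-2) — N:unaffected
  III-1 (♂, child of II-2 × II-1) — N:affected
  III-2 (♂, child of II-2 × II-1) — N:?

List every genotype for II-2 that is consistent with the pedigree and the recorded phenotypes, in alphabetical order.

N/I-1 un ·: X^NX^N|X^NX^n
N/I-2 ? ·: X^NY|X^nY
N/II-1 un I-1×I-2: X^NY
N/II-2 ? ·: X^NX^n|X^nX^n
N/II-3 ? I-1×I-2: X^NY|X^nY
N/II-4 un I-1×I-2: X^NY
N/III-1 aff II-2×II-1: X^nY
N/III-2 ? II-2×II-1: X^NY|X^nY
⇒ N over [I-1,I-2,II-1,II-2,II-3,II-4,III-1,III-2]: 18 consistent

II-2 ∈ {X^NX^n, X^nX^n}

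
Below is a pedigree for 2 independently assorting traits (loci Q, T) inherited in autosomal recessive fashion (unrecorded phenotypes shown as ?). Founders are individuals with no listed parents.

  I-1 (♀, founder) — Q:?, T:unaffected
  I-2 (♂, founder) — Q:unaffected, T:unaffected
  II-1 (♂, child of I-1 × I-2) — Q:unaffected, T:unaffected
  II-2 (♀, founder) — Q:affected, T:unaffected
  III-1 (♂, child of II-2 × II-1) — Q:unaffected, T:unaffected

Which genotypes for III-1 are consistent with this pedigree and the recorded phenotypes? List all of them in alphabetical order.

III-1 ∈ {Qq TT, Qq Tt}

Q/I-1 ? ·: QQ|Qq|qq
Q/I-2 un ·: QQ|Qq
Q/II-1 un I-1×I-2: QQ|Qq
Q/II-2 aff ·: qq
Q/III-1 un II-2×II-1: Qq
⇒ Q over [I-1,I-2,II-1,II-2,III-1]: 9 consistent
T/I-1 un ·: TT|Tt
T/I-2 un ·: TT|Tt
T/II-1 un I-1×I-2: TT|Tt
T/II-2 un ·: TT|Tt
T/III-1 un II-2×II-1: TT|Tt
⇒ T over [I-1,I-2,II-1,II-2,III-1]: 24 consistent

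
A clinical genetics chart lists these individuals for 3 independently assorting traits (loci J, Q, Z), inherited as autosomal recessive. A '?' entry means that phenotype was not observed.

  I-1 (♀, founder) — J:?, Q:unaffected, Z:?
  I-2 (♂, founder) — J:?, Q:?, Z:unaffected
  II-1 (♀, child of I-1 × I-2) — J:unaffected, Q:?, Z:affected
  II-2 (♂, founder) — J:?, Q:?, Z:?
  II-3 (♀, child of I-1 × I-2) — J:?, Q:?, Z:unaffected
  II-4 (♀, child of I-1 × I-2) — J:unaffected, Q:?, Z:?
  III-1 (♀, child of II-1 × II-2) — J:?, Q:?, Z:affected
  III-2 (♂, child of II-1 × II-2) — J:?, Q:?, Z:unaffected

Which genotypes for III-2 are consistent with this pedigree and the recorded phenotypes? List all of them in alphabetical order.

J/I-1 ? ·: JJ|Jj|jj
J/I-2 ? ·: JJ|Jj|jj
J/II-1 un I-1×I-2: JJ|Jj
J/II-2 ? ·: JJ|Jj|jj
J/II-3 ? I-1×I-2: JJ|Jj|jj
J/II-4 un I-1×I-2: JJ|Jj
J/III-1 ? II-1×II-2: JJ|Jj|jj
J/III-2 ? II-1×II-2: JJ|Jj|jj
⇒ J over [I-1,I-2,II-1,II-2,II-3,II-4,III-1,III-2]: 430 consistent
Q/I-1 un ·: QQ|Qq
Q/I-2 ? ·: QQ|Qq|qq
Q/II-1 ? I-1×I-2: QQ|Qq|qq
Q/II-2 ? ·: QQ|Qq|qq
Q/II-3 ? I-1×I-2: QQ|Qq|qq
Q/II-4 ? I-1×I-2: QQ|Qq|qq
Q/III-1 ? II-1×II-2: QQ|Qq|qq
Q/III-2 ? II-1×II-2: QQ|Qq|qq
⇒ Q over [I-1,I-2,II-1,II-2,II-3,II-4,III-1,III-2]: 560 consistent
Z/I-1 ? ·: Zz|zz
Z/I-2 un ·: Zz
Z/II-1 aff I-1×I-2: zz
Z/II-2 ? ·: Zz
Z/II-3 un I-1×I-2: ZZ|Zz
Z/II-4 ? I-1×I-2: ZZ|Zz|zz
Z/III-1 aff II-1×II-2: zz
Z/III-2 un II-1×II-2: Zz
⇒ Z over [I-1,I-2,II-1,II-2,II-3,II-4,III-1,III-2]: 8 consistent

III-2 ∈ {JJ QQ Zz, JJ Qq Zz, JJ qq Zz, Jj QQ Zz, Jj Qq Zz, Jj qq Zz, jj QQ Zz, jj Qq Zz, jj qq Zz}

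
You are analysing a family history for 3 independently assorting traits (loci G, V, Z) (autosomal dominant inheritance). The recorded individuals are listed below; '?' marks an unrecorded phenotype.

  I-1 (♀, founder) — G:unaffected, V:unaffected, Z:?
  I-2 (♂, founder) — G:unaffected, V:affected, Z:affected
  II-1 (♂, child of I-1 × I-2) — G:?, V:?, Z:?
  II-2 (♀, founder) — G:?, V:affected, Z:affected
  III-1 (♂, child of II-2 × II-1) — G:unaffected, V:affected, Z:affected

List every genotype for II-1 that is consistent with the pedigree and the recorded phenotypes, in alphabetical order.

G/I-1 un ·: gg
G/I-2 un ·: gg
G/II-1 ? I-1×I-2: gg
G/II-2 ? ·: gg|Gg
G/III-1 un II-2×II-1: gg
⇒ G over [I-1,I-2,II-1,II-2,III-1]: 2 consistent
V/I-1 un ·: vv
V/I-2 aff ·: Vv|VV
V/II-1 ? I-1×I-2: vv|Vv
V/II-2 aff ·: Vv|VV
V/III-1 aff II-2×II-1: Vv|VV
⇒ V over [I-1,I-2,II-1,II-2,III-1]: 10 consistent
Z/I-1 ? ·: zz|Zz|ZZ
Z/I-2 aff ·: Zz|ZZ
Z/II-1 ? I-1×I-2: zz|Zz|ZZ
Z/II-2 aff ·: Zz|ZZ
Z/III-1 aff II-2×II-1: Zz|ZZ
⇒ Z over [I-1,I-2,II-1,II-2,III-1]: 36 consistent

II-1 ∈ {gg Vv ZZ, gg Vv Zz, gg Vv zz, gg vv ZZ, gg vv Zz, gg vv zz}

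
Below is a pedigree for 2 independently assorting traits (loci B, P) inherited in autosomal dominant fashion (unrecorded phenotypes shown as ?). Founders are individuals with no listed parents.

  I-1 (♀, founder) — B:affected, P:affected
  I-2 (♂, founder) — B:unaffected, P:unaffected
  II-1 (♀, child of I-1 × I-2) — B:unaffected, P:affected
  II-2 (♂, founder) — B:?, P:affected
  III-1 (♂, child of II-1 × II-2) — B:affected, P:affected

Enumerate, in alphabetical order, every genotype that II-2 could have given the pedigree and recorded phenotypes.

II-2 ∈ {BB PP, BB Pp, Bb PP, Bb Pp}

B/I-1 aff ·: Bb
B/I-2 un ·: bb
B/II-1 un I-1×I-2: bb
B/II-2 ? ·: Bb|BB
B/III-1 aff II-1×II-2: Bb
⇒ B over [I-1,I-2,II-1,II-2,III-1]: 2 consistent
P/I-1 aff ·: Pp|PP
P/I-2 un ·: pp
P/II-1 aff I-1×I-2: Pp
P/II-2 aff ·: Pp|PP
P/III-1 aff II-1×II-2: Pp|PP
⇒ P over [I-1,I-2,II-1,II-2,III-1]: 8 consistent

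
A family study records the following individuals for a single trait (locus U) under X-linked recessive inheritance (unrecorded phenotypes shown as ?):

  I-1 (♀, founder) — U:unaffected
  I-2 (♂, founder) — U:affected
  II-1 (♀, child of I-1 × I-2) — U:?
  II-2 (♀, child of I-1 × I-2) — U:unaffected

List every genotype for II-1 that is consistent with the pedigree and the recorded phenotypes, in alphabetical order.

II-1 ∈ {X^UX^u, X^uX^u}

U/I-1 un ·: X^UX^U|X^UX^u
U/I-2 aff ·: X^uY
U/II-1 ? I-1×I-2: X^UX^u|X^uX^u
U/II-2 un I-1×I-2: X^UX^u
⇒ U over [I-1,I-2,II-1,II-2]: 3 consistent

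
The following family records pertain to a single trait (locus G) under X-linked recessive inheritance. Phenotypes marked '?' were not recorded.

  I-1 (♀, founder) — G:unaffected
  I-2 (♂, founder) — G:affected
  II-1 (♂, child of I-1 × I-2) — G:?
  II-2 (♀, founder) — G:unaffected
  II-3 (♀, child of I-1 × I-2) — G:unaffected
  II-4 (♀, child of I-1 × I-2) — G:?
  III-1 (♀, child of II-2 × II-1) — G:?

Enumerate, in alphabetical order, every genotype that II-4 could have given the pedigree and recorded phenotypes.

II-4 ∈ {X^GX^g, X^gX^g}

G/I-1 un ·: X^GX^G|X^GX^g
G/I-2 aff ·: X^gY
G/II-1 ? I-1×I-2: X^GY|X^gY
G/II-2 un ·: X^GX^G|X^GX^g
G/II-3 un I-1×I-2: X^GX^g
G/II-4 ? I-1×I-2: X^GX^g|X^gX^g
G/III-1 ? II-2×II-1: X^GX^G|X^GX^g|X^gX^g
⇒ G over [I-1,I-2,II-1,II-2,II-3,II-4,III-1]: 15 consistent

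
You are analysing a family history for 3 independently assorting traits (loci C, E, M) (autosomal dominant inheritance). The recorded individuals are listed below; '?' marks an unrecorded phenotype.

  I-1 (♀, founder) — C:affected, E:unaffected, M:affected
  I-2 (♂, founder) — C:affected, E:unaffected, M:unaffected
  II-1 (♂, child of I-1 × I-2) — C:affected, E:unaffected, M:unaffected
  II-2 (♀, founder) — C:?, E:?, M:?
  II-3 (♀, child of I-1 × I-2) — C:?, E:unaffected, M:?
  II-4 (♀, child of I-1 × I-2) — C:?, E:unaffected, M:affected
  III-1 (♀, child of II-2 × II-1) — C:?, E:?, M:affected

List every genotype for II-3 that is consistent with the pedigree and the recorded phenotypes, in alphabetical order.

C/I-1 aff ·: Cc|CC
C/I-2 aff ·: Cc|CC
C/II-1 aff I-1×I-2: Cc|CC
C/II-2 ? ·: cc|Cc|CC
C/II-3 ? I-1×I-2: cc|Cc|CC
C/II-4 ? I-1×I-2: cc|Cc|CC
C/III-1 ? II-2×II-1: cc|Cc|CC
⇒ C over [I-1,I-2,II-1,II-2,II-3,II-4,III-1]: 191 consistent
E/I-1 un ·: ee
E/I-2 un ·: ee
E/II-1 un I-1×I-2: ee
E/II-2 ? ·: ee|Ee|EE
E/II-3 un I-1×I-2: ee
E/II-4 un I-1×I-2: ee
E/III-1 ? II-2×II-1: ee|Ee
⇒ E over [I-1,I-2,II-1,II-2,II-3,II-4,III-1]: 4 consistent
M/I-1 aff ·: Mm
M/I-2 un ·: mm
M/II-1 un I-1×I-2: mm
M/II-2 ? ·: Mm|MM
M/II-3 ? I-1×I-2: mm|Mm
M/II-4 aff I-1×I-2: Mm
M/III-1 aff II-2×II-1: Mm
⇒ M over [I-1,I-2,II-1,II-2,II-3,II-4,III-1]: 4 consistent

II-3 ∈ {CC ee Mm, CC ee mm, Cc ee Mm, Cc ee mm, cc ee Mm, cc ee mm}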